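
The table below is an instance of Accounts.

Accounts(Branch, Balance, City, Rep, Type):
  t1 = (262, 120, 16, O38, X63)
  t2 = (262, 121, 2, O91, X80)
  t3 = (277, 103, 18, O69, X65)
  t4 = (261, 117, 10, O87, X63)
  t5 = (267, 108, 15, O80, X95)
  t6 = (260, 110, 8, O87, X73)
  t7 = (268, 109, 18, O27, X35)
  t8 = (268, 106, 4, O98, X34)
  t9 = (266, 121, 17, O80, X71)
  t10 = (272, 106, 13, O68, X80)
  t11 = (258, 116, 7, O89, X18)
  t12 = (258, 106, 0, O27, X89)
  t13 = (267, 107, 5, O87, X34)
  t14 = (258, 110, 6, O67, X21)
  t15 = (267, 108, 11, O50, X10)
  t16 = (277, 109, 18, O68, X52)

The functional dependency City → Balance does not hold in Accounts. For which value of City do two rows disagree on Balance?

City=16: row 1 → Balance = 120 ✓
City=2: row 2 → Balance = 121 ✓
City=18: rows 3, 7, 16 → Balance takes values {103, 109} — violation
City=10: row 4 → Balance = 117 ✓
City=15: row 5 → Balance = 108 ✓
City=8: row 6 → Balance = 110 ✓
City=4: row 8 → Balance = 106 ✓
City=17: row 9 → Balance = 121 ✓
City=13: row 10 → Balance = 106 ✓
City=7: row 11 → Balance = 116 ✓
City=0: row 12 → Balance = 106 ✓
City=5: row 13 → Balance = 107 ✓
City=6: row 14 → Balance = 110 ✓
City=11: row 15 → Balance = 108 ✓
The only City value with inconsistent Balance is City=18.

18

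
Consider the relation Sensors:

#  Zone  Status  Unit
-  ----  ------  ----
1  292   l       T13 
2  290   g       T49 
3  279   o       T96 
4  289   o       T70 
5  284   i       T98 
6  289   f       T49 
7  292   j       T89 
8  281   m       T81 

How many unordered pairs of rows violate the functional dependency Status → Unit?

1

Status=o: violating pairs (3,4) — 1 pair.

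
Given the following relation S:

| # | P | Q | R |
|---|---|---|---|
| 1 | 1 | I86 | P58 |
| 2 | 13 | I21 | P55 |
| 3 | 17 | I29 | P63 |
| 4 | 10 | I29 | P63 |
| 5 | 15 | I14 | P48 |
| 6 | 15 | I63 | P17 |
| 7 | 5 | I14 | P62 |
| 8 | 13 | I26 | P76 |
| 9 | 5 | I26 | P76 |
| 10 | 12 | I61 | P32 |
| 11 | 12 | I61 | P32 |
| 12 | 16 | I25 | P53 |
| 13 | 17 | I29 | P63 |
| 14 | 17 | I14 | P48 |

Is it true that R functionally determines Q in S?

R=P58: row 1 → Q = I86 ✓
R=P55: row 2 → Q = I21 ✓
R=P63: rows 3, 4, 13 → Q = I29, I29, I29 ✓
R=P48: rows 5, 14 → Q = I14, I14 ✓
R=P17: row 6 → Q = I63 ✓
R=P62: row 7 → Q = I14 ✓
R=P76: rows 8, 9 → Q = I26, I26 ✓
R=P32: rows 10, 11 → Q = I61, I61 ✓
R=P53: row 12 → Q = I25 ✓
Every R value is associated with a single Q value, so R -> Q holds.

Yes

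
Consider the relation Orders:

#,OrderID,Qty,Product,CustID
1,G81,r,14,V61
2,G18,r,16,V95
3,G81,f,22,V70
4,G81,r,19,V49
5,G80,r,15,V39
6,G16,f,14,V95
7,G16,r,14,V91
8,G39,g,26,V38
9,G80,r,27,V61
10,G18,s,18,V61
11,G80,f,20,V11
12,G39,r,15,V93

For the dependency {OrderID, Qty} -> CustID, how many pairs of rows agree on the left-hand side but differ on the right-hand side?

2

(OrderID=G81, Qty=r): violating pairs (1,4) — 1 pair.
(OrderID=G80, Qty=r): violating pairs (5,9) — 1 pair.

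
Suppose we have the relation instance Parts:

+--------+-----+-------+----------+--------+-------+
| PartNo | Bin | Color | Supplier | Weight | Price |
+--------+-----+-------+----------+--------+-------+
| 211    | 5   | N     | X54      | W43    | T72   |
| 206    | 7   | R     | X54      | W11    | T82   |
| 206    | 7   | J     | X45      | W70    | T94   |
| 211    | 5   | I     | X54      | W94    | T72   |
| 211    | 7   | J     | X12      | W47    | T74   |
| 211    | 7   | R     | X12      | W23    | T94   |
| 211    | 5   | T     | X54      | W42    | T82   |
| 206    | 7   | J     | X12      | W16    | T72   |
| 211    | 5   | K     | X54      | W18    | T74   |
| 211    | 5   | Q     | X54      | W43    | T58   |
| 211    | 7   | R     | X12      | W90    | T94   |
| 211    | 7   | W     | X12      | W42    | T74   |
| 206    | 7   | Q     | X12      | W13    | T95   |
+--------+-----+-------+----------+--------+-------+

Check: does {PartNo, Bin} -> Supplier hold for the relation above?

(PartNo=211, Bin=5): 5 rows → Supplier = X54, X54, X54, X54, X54 ✓
(PartNo=206, Bin=7): 4 rows → Supplier takes values {X54, X45, X12} — violation
(PartNo=211, Bin=7): 4 rows → Supplier = X12, X12, X12, X12 ✓
Two rows agree on {PartNo, Bin} but differ on Supplier, so {PartNo, Bin} -> Supplier does not hold.

No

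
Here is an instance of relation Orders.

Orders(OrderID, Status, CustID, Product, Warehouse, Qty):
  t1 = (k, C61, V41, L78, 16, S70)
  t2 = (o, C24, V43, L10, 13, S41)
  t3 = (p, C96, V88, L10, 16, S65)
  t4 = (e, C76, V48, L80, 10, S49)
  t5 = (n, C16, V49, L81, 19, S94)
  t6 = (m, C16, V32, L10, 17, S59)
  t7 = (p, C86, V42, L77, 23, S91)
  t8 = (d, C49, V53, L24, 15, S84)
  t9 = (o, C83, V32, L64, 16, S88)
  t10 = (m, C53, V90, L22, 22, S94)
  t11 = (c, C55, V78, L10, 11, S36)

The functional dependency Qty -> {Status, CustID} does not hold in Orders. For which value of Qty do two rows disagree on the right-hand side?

S94

Qty=S70: row 1 → {Status,CustID} = (C61, V41) ✓
Qty=S41: row 2 → {Status,CustID} = (C24, V43) ✓
Qty=S65: row 3 → {Status,CustID} = (C96, V88) ✓
Qty=S49: row 4 → {Status,CustID} = (C76, V48) ✓
Qty=S94: rows 5, 10 → {Status,CustID} takes values {(C16, V49), (C53, V90)} — violation
Qty=S59: row 6 → {Status,CustID} = (C16, V32) ✓
Qty=S91: row 7 → {Status,CustID} = (C86, V42) ✓
Qty=S84: row 8 → {Status,CustID} = (C49, V53) ✓
Qty=S88: row 9 → {Status,CustID} = (C83, V32) ✓
Qty=S36: row 11 → {Status,CustID} = (C55, V78) ✓
The only Qty value with inconsistent RHS is Qty=S94.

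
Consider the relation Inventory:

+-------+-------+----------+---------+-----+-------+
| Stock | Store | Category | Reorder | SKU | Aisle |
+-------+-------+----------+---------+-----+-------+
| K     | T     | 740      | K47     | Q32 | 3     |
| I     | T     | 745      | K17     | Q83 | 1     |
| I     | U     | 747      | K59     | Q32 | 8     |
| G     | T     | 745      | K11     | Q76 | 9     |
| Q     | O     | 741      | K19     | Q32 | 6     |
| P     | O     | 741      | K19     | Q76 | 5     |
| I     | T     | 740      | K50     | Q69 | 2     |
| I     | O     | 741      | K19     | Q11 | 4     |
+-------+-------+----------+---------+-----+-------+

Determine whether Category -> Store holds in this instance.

Category=740: 2 rows → Store = T, T ✓
Category=745: 2 rows → Store = T, T ✓
Category=747: 1 row → Store = U ✓
Category=741: 3 rows → Store = O, O, O ✓
Every Category value is associated with a single Store value, so Category -> Store holds.

Yes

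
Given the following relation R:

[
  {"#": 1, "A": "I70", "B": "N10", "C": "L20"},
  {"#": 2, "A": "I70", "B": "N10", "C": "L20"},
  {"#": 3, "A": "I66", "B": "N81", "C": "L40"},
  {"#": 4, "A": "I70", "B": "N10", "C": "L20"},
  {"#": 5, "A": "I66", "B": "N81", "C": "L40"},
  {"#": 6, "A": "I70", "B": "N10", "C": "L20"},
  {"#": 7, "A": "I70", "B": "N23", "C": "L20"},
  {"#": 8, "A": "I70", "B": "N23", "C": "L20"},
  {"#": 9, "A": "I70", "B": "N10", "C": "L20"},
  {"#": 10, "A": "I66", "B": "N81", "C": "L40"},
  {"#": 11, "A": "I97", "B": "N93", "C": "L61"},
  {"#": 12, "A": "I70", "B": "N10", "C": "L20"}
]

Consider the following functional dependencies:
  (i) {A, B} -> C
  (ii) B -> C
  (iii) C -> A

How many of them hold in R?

3

(i) {A, B} -> C: every LHS value maps to a single RHS value — holds.
(ii) B -> C: every LHS value maps to a single RHS value — holds.
(iii) C -> A: every LHS value maps to a single RHS value — holds.
3 of the 3 dependencies hold.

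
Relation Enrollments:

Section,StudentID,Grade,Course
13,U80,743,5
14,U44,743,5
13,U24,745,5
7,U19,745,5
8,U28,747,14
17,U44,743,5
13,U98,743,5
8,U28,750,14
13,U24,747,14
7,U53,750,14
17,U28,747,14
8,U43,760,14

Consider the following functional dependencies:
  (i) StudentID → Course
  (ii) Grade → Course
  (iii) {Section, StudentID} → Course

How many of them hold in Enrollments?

(i) StudentID → Course: StudentID=U24: 2 rows → Course takes values {5, 14} — violation — fails.
(ii) Grade → Course: every LHS value maps to a single RHS value — holds.
(iii) {Section, StudentID} → Course: (Section=13, StudentID=U24): 2 rows → Course takes values {5, 14} — violation — fails.
1 of the 3 dependencies holds.

1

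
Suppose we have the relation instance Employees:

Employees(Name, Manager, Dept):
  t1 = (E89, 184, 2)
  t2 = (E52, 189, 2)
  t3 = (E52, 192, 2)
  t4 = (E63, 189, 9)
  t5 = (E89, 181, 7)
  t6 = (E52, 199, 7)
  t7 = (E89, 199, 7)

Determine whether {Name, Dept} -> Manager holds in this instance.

No

(Name=E89, Dept=2): row 1 → Manager = 184 ✓
(Name=E52, Dept=2): rows 2, 3 → Manager takes values {189, 192} — violation
(Name=E63, Dept=9): row 4 → Manager = 189 ✓
(Name=E89, Dept=7): rows 5, 7 → Manager takes values {181, 199} — violation
(Name=E52, Dept=7): row 6 → Manager = 199 ✓
Two rows agree on {Name, Dept} but differ on Manager, so {Name, Dept} -> Manager does not hold.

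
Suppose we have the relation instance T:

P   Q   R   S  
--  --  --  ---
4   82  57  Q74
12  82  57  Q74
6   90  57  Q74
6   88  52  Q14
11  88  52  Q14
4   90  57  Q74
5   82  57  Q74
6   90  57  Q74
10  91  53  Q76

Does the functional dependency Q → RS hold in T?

Yes

Q=82: 3 rows → {R,S} = (57, Q74), (57, Q74), (57, Q74) ✓
Q=90: 3 rows → {R,S} = (57, Q74), (57, Q74), (57, Q74) ✓
Q=88: 2 rows → {R,S} = (52, Q14), (52, Q14) ✓
Q=91: 1 row → {R,S} = (53, Q76) ✓
Every Q value is associated with a single RS value, so Q → RS holds.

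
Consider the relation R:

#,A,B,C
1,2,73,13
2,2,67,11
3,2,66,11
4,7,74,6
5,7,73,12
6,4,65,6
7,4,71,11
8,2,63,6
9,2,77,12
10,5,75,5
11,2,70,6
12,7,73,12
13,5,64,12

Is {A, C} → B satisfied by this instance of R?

No

(A=2, C=13): row 1 → B = 73 ✓
(A=2, C=11): rows 2, 3 → B takes values {67, 66} — violation
(A=7, C=6): row 4 → B = 74 ✓
(A=7, C=12): rows 5, 12 → B = 73, 73 ✓
(A=4, C=6): row 6 → B = 65 ✓
(A=4, C=11): row 7 → B = 71 ✓
(A=2, C=6): rows 8, 11 → B takes values {63, 70} — violation
(A=2, C=12): row 9 → B = 77 ✓
(A=5, C=5): row 10 → B = 75 ✓
(A=5, C=12): row 13 → B = 64 ✓
Two rows agree on {A, C} but differ on B, so {A, C} → B does not hold.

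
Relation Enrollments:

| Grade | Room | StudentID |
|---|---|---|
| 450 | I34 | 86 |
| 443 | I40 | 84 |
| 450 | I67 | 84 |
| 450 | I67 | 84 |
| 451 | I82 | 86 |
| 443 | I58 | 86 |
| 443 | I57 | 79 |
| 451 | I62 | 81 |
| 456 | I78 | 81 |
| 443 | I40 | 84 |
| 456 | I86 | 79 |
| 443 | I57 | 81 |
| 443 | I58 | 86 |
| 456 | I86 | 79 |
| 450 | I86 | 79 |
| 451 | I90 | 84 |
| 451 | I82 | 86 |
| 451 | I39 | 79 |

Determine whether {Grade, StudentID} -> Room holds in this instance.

Yes

(Grade=450, StudentID=86): 1 row → Room = I34 ✓
(Grade=443, StudentID=84): 2 rows → Room = I40, I40 ✓
(Grade=450, StudentID=84): 2 rows → Room = I67, I67 ✓
(Grade=451, StudentID=86): 2 rows → Room = I82, I82 ✓
(Grade=443, StudentID=86): 2 rows → Room = I58, I58 ✓
(Grade=443, StudentID=79): 1 row → Room = I57 ✓
(Grade=451, StudentID=81): 1 row → Room = I62 ✓
(Grade=456, StudentID=81): 1 row → Room = I78 ✓
(Grade=456, StudentID=79): 2 rows → Room = I86, I86 ✓
(Grade=443, StudentID=81): 1 row → Room = I57 ✓
(Grade=450, StudentID=79): 1 row → Room = I86 ✓
(Grade=451, StudentID=84): 1 row → Room = I90 ✓
(Grade=451, StudentID=79): 1 row → Room = I39 ✓
Every {Grade, StudentID} value is associated with a single Room value, so {Grade, StudentID} -> Room holds.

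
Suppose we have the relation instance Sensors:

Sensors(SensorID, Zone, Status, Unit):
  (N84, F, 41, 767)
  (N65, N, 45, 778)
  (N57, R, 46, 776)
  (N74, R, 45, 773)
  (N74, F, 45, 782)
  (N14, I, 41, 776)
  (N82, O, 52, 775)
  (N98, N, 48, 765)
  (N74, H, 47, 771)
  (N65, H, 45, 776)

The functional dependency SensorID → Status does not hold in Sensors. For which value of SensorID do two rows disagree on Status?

N74

SensorID=N84: 1 row → Status = 41 ✓
SensorID=N65: 2 rows → Status = 45, 45 ✓
SensorID=N57: 1 row → Status = 46 ✓
SensorID=N74: 3 rows → Status takes values {45, 47} — violation
SensorID=N14: 1 row → Status = 41 ✓
SensorID=N82: 1 row → Status = 52 ✓
SensorID=N98: 1 row → Status = 48 ✓
The only SensorID value with inconsistent Status is SensorID=N74.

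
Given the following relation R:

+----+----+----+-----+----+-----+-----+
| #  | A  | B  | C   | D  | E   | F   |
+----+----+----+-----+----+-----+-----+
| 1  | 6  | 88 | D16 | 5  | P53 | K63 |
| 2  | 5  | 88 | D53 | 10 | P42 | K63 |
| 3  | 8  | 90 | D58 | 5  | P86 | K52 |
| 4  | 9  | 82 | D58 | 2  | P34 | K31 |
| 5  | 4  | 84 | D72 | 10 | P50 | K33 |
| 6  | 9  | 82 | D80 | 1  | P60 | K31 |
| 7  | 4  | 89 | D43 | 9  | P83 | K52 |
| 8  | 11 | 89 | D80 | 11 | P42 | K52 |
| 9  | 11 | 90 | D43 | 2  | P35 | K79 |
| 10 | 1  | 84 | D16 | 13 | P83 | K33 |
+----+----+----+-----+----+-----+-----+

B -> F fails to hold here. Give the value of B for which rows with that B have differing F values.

90

B=88: rows 1, 2 → F = K63, K63 ✓
B=90: rows 3, 9 → F takes values {K52, K79} — violation
B=82: rows 4, 6 → F = K31, K31 ✓
B=84: rows 5, 10 → F = K33, K33 ✓
B=89: rows 7, 8 → F = K52, K52 ✓
The only B value with inconsistent F is B=90.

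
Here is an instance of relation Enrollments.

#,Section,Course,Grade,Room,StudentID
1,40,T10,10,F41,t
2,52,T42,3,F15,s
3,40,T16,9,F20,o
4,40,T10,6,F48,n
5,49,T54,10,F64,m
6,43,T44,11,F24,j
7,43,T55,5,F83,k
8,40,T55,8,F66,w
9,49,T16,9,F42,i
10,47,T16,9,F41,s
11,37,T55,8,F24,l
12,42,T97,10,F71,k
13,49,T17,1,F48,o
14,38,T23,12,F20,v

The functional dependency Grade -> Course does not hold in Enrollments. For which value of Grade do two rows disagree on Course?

Grade=10: rows 1, 5, 12 → Course takes values {T10, T54, T97} — violation
Grade=3: row 2 → Course = T42 ✓
Grade=9: rows 3, 9, 10 → Course = T16, T16, T16 ✓
Grade=6: row 4 → Course = T10 ✓
Grade=11: row 6 → Course = T44 ✓
Grade=5: row 7 → Course = T55 ✓
Grade=8: rows 8, 11 → Course = T55, T55 ✓
Grade=1: row 13 → Course = T17 ✓
Grade=12: row 14 → Course = T23 ✓
The only Grade value with inconsistent Course is Grade=10.

10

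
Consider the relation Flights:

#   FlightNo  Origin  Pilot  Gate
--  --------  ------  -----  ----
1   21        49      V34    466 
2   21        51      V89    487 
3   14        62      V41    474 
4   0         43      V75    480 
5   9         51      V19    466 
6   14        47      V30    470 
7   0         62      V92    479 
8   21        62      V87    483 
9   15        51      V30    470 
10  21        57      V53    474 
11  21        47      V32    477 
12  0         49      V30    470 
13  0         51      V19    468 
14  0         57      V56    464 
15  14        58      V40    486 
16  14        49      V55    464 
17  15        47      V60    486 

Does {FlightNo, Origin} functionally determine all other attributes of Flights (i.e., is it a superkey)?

Yes

All 17 rows have distinct {FlightNo, Origin} values, so {FlightNo, Origin} → (all attributes) holds and {FlightNo, Origin} is a superkey.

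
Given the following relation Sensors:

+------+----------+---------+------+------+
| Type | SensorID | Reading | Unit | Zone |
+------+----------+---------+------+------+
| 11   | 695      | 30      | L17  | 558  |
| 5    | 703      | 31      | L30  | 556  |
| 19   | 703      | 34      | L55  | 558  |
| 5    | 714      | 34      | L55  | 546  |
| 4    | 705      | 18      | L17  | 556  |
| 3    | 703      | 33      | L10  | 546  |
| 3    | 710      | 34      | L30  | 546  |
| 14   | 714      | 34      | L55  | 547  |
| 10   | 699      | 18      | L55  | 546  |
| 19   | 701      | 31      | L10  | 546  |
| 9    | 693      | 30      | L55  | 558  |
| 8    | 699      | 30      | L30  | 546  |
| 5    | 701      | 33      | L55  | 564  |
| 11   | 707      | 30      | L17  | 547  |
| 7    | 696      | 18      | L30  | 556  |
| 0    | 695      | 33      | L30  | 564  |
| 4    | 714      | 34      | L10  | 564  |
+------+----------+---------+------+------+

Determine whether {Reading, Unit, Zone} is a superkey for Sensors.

All 17 rows have distinct {Reading, Unit, Zone} values, so {Reading, Unit, Zone} → (all attributes) holds and {Reading, Unit, Zone} is a superkey.

Yes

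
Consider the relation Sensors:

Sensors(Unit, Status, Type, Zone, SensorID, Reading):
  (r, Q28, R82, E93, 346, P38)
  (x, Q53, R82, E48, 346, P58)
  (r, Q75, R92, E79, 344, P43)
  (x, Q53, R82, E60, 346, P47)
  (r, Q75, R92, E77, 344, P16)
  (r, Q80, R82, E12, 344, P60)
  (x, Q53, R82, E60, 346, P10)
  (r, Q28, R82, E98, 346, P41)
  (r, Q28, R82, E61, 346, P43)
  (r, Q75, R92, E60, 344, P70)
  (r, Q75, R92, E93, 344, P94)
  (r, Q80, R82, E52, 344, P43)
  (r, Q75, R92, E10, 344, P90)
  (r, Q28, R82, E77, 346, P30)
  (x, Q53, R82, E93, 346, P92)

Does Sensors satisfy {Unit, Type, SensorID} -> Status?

Yes

(Unit=r, Type=R82, SensorID=346): 4 rows → Status = Q28, Q28, Q28, Q28 ✓
(Unit=x, Type=R82, SensorID=346): 4 rows → Status = Q53, Q53, Q53, Q53 ✓
(Unit=r, Type=R92, SensorID=344): 5 rows → Status = Q75, Q75, Q75, Q75, Q75 ✓
(Unit=r, Type=R82, SensorID=344): 2 rows → Status = Q80, Q80 ✓
Every {Unit, Type, SensorID} value is associated with a single Status value, so {Unit, Type, SensorID} -> Status holds.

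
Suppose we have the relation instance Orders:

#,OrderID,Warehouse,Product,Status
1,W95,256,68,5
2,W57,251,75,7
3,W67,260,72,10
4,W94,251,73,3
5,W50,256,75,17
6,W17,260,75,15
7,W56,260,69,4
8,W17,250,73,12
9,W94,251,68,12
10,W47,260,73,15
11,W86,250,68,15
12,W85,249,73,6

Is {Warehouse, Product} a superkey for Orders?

Yes

All 12 rows have distinct {Warehouse, Product} values, so {Warehouse, Product} → (all attributes) holds and {Warehouse, Product} is a superkey.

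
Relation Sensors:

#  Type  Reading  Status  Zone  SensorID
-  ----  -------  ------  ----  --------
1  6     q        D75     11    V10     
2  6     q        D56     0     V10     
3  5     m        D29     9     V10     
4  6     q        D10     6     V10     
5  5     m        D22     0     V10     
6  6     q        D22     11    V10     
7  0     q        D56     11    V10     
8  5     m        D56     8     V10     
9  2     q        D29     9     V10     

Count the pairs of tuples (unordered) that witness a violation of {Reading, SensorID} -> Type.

9

(Reading=q, SensorID=V10): violating pairs (1,7), (1,9), (2,7), (2,9), (4,7), (4,9), (6,7), (6,9), (7,9) — 9 pairs.
(Reading=m, SensorID=V10): all 3 rows agree on Type — 0 pairs.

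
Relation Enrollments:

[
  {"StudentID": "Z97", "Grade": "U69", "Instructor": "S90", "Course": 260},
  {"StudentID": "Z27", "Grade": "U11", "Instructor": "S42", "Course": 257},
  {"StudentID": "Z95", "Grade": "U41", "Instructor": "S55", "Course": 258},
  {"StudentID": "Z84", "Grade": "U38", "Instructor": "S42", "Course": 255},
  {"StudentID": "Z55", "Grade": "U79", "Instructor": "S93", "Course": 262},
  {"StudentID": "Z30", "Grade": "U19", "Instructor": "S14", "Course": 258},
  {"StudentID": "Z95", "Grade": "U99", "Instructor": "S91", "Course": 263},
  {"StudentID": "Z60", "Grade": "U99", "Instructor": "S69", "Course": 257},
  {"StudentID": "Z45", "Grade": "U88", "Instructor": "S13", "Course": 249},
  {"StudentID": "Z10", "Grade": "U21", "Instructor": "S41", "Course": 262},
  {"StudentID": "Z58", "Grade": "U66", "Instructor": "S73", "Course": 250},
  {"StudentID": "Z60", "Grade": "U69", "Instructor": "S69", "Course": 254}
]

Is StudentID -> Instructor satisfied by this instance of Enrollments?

No

StudentID=Z97: 1 row → Instructor = S90 ✓
StudentID=Z27: 1 row → Instructor = S42 ✓
StudentID=Z95: 2 rows → Instructor takes values {S55, S91} — violation
StudentID=Z84: 1 row → Instructor = S42 ✓
StudentID=Z55: 1 row → Instructor = S93 ✓
StudentID=Z30: 1 row → Instructor = S14 ✓
StudentID=Z60: 2 rows → Instructor = S69, S69 ✓
StudentID=Z45: 1 row → Instructor = S13 ✓
StudentID=Z10: 1 row → Instructor = S41 ✓
StudentID=Z58: 1 row → Instructor = S73 ✓
Two rows agree on StudentID but differ on Instructor, so StudentID -> Instructor does not hold.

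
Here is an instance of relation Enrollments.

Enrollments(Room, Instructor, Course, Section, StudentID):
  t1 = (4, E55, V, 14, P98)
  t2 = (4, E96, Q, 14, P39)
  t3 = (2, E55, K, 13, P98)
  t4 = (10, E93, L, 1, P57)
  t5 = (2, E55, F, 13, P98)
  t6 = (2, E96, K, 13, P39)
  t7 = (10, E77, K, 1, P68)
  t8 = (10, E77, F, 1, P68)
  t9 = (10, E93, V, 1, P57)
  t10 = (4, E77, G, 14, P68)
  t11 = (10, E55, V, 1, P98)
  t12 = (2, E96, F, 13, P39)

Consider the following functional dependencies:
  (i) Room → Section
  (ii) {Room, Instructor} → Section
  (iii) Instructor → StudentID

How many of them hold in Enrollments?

3

(i) Room → Section: every LHS value maps to a single RHS value — holds.
(ii) {Room, Instructor} → Section: every LHS value maps to a single RHS value — holds.
(iii) Instructor → StudentID: every LHS value maps to a single RHS value — holds.
3 of the 3 dependencies hold.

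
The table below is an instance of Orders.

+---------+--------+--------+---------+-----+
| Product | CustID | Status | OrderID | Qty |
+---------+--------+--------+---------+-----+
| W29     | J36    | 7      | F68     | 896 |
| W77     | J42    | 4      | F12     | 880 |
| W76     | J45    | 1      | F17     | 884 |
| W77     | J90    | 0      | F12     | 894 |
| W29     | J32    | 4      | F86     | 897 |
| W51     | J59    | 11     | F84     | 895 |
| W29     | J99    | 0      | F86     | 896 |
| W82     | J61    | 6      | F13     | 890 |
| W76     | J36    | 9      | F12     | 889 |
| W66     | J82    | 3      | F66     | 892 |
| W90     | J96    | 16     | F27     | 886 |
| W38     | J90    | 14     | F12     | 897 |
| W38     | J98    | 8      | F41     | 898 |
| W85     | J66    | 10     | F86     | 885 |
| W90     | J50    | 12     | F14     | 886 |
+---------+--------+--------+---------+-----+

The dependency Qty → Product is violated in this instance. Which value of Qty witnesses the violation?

Qty=896: 2 rows → Product = W29, W29 ✓
Qty=880: 1 row → Product = W77 ✓
Qty=884: 1 row → Product = W76 ✓
Qty=894: 1 row → Product = W77 ✓
Qty=897: 2 rows → Product takes values {W29, W38} — violation
Qty=895: 1 row → Product = W51 ✓
Qty=890: 1 row → Product = W82 ✓
Qty=889: 1 row → Product = W76 ✓
Qty=892: 1 row → Product = W66 ✓
Qty=886: 2 rows → Product = W90, W90 ✓
Qty=898: 1 row → Product = W38 ✓
Qty=885: 1 row → Product = W85 ✓
The only Qty value with inconsistent Product is Qty=897.

897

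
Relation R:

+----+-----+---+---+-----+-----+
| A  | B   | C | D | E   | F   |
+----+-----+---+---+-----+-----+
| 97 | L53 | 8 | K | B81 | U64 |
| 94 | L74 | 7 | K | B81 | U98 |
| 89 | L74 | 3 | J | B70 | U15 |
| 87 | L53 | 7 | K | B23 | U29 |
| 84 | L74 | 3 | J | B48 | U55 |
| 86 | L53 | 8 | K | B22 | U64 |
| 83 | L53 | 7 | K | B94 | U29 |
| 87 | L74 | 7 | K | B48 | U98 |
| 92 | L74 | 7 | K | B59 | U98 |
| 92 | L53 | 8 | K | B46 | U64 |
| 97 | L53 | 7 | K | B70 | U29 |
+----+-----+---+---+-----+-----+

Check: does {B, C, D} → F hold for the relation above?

(B=L53, C=8, D=K): 3 rows → F = U64, U64, U64 ✓
(B=L74, C=7, D=K): 3 rows → F = U98, U98, U98 ✓
(B=L74, C=3, D=J): 2 rows → F takes values {U15, U55} — violation
(B=L53, C=7, D=K): 3 rows → F = U29, U29, U29 ✓
Two rows agree on {B, C, D} but differ on F, so {B, C, D} → F does not hold.

No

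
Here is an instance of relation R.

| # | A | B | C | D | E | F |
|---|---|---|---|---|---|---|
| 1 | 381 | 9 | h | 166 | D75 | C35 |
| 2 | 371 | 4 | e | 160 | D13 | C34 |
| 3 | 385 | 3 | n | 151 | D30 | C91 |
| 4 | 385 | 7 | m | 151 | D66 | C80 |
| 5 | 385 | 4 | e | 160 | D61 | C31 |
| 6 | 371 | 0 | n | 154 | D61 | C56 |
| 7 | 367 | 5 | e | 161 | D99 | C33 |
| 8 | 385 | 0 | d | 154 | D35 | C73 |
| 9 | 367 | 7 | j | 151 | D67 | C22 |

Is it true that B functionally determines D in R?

Yes

B=9: row 1 → D = 166 ✓
B=4: rows 2, 5 → D = 160, 160 ✓
B=3: row 3 → D = 151 ✓
B=7: rows 4, 9 → D = 151, 151 ✓
B=0: rows 6, 8 → D = 154, 154 ✓
B=5: row 7 → D = 161 ✓
Every B value is associated with a single D value, so B -> D holds.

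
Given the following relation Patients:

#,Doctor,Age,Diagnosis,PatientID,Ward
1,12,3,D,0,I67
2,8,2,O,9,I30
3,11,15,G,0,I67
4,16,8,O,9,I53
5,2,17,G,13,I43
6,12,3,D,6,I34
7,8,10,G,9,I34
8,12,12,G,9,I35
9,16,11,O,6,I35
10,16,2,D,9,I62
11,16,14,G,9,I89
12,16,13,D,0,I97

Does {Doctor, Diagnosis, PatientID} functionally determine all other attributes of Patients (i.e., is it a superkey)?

All 12 rows have distinct {Doctor, Diagnosis, PatientID} values, so {Doctor, Diagnosis, PatientID} → (all attributes) holds and {Doctor, Diagnosis, PatientID} is a superkey.

Yes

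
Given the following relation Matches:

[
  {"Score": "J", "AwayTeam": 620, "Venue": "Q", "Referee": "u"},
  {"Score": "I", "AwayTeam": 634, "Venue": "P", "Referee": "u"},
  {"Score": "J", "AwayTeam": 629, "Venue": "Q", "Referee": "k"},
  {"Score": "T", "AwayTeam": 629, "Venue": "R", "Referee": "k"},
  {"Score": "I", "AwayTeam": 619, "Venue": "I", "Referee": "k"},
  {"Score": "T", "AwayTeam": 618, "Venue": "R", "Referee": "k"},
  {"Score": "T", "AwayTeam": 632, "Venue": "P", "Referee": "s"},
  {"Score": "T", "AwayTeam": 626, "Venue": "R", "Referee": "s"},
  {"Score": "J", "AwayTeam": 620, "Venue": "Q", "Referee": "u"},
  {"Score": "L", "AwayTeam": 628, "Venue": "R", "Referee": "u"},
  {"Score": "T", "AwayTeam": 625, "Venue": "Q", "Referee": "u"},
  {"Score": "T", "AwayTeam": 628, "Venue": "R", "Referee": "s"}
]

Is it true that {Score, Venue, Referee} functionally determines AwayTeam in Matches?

(Score=J, Venue=Q, Referee=u): 2 rows → AwayTeam = 620, 620 ✓
(Score=I, Venue=P, Referee=u): 1 row → AwayTeam = 634 ✓
(Score=J, Venue=Q, Referee=k): 1 row → AwayTeam = 629 ✓
(Score=T, Venue=R, Referee=k): 2 rows → AwayTeam takes values {629, 618} — violation
(Score=I, Venue=I, Referee=k): 1 row → AwayTeam = 619 ✓
(Score=T, Venue=P, Referee=s): 1 row → AwayTeam = 632 ✓
(Score=T, Venue=R, Referee=s): 2 rows → AwayTeam takes values {626, 628} — violation
(Score=L, Venue=R, Referee=u): 1 row → AwayTeam = 628 ✓
(Score=T, Venue=Q, Referee=u): 1 row → AwayTeam = 625 ✓
Two rows agree on {Score, Venue, Referee} but differ on AwayTeam, so {Score, Venue, Referee} → AwayTeam does not hold.

No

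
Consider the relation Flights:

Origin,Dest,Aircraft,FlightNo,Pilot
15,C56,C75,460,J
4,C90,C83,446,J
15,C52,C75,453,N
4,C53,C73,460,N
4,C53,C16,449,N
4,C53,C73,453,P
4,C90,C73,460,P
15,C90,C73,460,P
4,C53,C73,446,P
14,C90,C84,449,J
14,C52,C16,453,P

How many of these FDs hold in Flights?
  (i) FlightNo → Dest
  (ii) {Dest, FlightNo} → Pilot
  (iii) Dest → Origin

(i) FlightNo → Dest: FlightNo=460: 4 rows → Dest takes values {C56, C53, C90} — violation; FlightNo=446: 2 rows → Dest takes values {C90, C53} — violation; FlightNo=453: 3 rows → Dest takes values {C52, C53} — violation; FlightNo=449: 2 rows → Dest takes values {C53, C90} — violation — fails.
(ii) {Dest, FlightNo} → Pilot: (Dest=C52, FlightNo=453): 2 rows → Pilot takes values {N, P} — violation — fails.
(iii) Dest → Origin: Dest=C90: 4 rows → Origin takes values {4, 15, 14} — violation; Dest=C52: 2 rows → Origin takes values {15, 14} — violation — fails.
None of the 3 dependencies hold.

0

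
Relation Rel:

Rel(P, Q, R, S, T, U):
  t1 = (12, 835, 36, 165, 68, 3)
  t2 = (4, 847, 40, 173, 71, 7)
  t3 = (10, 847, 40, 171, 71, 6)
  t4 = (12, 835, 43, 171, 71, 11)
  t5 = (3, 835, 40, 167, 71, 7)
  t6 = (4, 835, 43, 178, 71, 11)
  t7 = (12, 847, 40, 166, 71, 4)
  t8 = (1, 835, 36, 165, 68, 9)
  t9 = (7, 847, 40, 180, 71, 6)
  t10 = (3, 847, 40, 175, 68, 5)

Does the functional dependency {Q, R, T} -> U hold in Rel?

(Q=835, R=36, T=68): rows 1, 8 → U takes values {3, 9} — violation
(Q=847, R=40, T=71): rows 2, 3, 7, 9 → U takes values {7, 6, 4} — violation
(Q=835, R=43, T=71): rows 4, 6 → U = 11, 11 ✓
(Q=835, R=40, T=71): row 5 → U = 7 ✓
(Q=847, R=40, T=68): row 10 → U = 5 ✓
Two rows agree on {Q, R, T} but differ on U, so {Q, R, T} -> U does not hold.

No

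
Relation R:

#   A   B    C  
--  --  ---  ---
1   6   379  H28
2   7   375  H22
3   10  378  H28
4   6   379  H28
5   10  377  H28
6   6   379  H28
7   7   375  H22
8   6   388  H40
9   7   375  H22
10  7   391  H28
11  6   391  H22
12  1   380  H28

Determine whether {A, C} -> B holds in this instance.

No

(A=6, C=H28): rows 1, 4, 6 → B = 379, 379, 379 ✓
(A=7, C=H22): rows 2, 7, 9 → B = 375, 375, 375 ✓
(A=10, C=H28): rows 3, 5 → B takes values {378, 377} — violation
(A=6, C=H40): row 8 → B = 388 ✓
(A=7, C=H28): row 10 → B = 391 ✓
(A=6, C=H22): row 11 → B = 391 ✓
(A=1, C=H28): row 12 → B = 380 ✓
Two rows agree on {A, C} but differ on B, so {A, C} -> B does not hold.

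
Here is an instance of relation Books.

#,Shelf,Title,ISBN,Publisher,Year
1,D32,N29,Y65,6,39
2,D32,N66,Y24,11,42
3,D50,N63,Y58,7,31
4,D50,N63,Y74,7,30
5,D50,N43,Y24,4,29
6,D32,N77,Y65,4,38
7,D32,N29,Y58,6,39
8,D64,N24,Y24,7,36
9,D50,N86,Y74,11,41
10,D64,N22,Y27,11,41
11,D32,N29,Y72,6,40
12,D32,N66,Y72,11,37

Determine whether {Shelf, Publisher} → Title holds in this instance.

Yes

(Shelf=D32, Publisher=6): rows 1, 7, 11 → Title = N29, N29, N29 ✓
(Shelf=D32, Publisher=11): rows 2, 12 → Title = N66, N66 ✓
(Shelf=D50, Publisher=7): rows 3, 4 → Title = N63, N63 ✓
(Shelf=D50, Publisher=4): row 5 → Title = N43 ✓
(Shelf=D32, Publisher=4): row 6 → Title = N77 ✓
(Shelf=D64, Publisher=7): row 8 → Title = N24 ✓
(Shelf=D50, Publisher=11): row 9 → Title = N86 ✓
(Shelf=D64, Publisher=11): row 10 → Title = N22 ✓
Every {Shelf, Publisher} value is associated with a single Title value, so {Shelf, Publisher} → Title holds.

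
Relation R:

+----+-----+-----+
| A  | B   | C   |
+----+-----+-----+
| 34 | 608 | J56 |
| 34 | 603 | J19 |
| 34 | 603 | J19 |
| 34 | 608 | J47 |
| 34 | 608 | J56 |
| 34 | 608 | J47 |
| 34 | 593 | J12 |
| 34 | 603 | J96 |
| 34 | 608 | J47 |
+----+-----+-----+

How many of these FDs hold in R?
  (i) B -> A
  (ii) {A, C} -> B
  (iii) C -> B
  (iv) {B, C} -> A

(i) B -> A: every LHS value maps to a single RHS value — holds.
(ii) {A, C} -> B: every LHS value maps to a single RHS value — holds.
(iii) C -> B: every LHS value maps to a single RHS value — holds.
(iv) {B, C} -> A: every LHS value maps to a single RHS value — holds.
4 of the 4 dependencies hold.

4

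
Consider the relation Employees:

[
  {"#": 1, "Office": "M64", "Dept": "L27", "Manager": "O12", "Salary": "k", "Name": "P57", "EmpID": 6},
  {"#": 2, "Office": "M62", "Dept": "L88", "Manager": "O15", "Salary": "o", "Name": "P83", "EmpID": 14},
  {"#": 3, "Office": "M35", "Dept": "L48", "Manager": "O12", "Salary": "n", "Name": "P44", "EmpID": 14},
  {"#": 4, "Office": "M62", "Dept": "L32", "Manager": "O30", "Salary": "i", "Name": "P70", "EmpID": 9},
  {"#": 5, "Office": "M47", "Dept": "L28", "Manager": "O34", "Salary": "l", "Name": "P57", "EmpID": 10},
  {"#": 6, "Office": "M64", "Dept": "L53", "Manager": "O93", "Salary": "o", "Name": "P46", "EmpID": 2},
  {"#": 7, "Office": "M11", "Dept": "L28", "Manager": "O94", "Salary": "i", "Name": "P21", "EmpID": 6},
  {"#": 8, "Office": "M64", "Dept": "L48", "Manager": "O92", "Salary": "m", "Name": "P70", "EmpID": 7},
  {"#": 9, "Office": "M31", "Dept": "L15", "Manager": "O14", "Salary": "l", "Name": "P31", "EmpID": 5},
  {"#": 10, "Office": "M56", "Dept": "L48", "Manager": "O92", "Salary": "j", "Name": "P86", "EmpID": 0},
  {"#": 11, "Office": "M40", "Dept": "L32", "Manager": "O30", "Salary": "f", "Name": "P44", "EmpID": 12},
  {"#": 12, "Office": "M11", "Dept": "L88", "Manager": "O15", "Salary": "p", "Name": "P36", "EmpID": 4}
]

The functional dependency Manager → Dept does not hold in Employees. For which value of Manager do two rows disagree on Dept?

Manager=O12: rows 1, 3 → Dept takes values {L27, L48} — violation
Manager=O15: rows 2, 12 → Dept = L88, L88 ✓
Manager=O30: rows 4, 11 → Dept = L32, L32 ✓
Manager=O34: row 5 → Dept = L28 ✓
Manager=O93: row 6 → Dept = L53 ✓
Manager=O94: row 7 → Dept = L28 ✓
Manager=O92: rows 8, 10 → Dept = L48, L48 ✓
Manager=O14: row 9 → Dept = L15 ✓
The only Manager value with inconsistent Dept is Manager=O12.

O12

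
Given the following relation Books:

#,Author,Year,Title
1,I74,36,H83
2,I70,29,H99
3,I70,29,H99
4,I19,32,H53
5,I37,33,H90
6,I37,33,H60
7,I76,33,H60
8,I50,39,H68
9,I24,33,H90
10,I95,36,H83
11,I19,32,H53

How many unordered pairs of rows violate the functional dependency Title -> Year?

Title=H83: all 2 rows agree on Year — 0 pairs.
Title=H99: all 2 rows agree on Year — 0 pairs.
Title=H53: all 2 rows agree on Year — 0 pairs.
Title=H90: all 2 rows agree on Year — 0 pairs.
Title=H60: all 2 rows agree on Year — 0 pairs.

0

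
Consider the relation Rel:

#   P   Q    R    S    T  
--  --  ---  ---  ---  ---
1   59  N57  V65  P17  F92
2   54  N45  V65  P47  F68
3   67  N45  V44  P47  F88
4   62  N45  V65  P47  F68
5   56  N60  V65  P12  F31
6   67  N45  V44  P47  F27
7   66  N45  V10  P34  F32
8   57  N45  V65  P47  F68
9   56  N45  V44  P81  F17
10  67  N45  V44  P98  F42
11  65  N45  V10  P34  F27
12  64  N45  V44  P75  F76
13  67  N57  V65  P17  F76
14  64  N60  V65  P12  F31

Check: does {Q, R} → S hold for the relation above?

(Q=N57, R=V65): rows 1, 13 → S = P17, P17 ✓
(Q=N45, R=V65): rows 2, 4, 8 → S = P47, P47, P47 ✓
(Q=N45, R=V44): rows 3, 6, 9, 10, 12 → S takes values {P47, P81, P98, P75} — violation
(Q=N60, R=V65): rows 5, 14 → S = P12, P12 ✓
(Q=N45, R=V10): rows 7, 11 → S = P34, P34 ✓
Two rows agree on {Q, R} but differ on S, so {Q, R} → S does not hold.

No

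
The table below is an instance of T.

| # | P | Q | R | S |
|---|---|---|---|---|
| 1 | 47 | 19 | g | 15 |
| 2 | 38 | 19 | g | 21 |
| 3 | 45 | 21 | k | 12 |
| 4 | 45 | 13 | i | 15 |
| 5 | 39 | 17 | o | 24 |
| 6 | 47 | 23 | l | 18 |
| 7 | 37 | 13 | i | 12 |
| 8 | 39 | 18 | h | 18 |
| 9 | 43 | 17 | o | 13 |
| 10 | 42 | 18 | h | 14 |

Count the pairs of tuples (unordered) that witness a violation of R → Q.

0

R=g: all 2 rows agree on Q — 0 pairs.
R=i: all 2 rows agree on Q — 0 pairs.
R=o: all 2 rows agree on Q — 0 pairs.
R=h: all 2 rows agree on Q — 0 pairs.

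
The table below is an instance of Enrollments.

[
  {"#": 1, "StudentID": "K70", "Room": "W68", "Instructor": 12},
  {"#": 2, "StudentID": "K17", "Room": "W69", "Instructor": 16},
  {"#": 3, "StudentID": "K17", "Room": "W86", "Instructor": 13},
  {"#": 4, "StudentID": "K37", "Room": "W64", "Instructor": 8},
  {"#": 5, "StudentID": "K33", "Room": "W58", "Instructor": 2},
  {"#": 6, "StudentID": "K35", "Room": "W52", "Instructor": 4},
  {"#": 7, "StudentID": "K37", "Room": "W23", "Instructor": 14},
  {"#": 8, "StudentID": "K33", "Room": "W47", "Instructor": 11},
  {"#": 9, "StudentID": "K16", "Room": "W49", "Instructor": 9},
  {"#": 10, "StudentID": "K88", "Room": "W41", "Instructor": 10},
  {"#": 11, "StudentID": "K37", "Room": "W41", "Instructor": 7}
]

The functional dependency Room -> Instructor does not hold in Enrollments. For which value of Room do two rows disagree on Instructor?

W41

Room=W68: row 1 → Instructor = 12 ✓
Room=W69: row 2 → Instructor = 16 ✓
Room=W86: row 3 → Instructor = 13 ✓
Room=W64: row 4 → Instructor = 8 ✓
Room=W58: row 5 → Instructor = 2 ✓
Room=W52: row 6 → Instructor = 4 ✓
Room=W23: row 7 → Instructor = 14 ✓
Room=W47: row 8 → Instructor = 11 ✓
Room=W49: row 9 → Instructor = 9 ✓
Room=W41: rows 10, 11 → Instructor takes values {10, 7} — violation
The only Room value with inconsistent Instructor is Room=W41.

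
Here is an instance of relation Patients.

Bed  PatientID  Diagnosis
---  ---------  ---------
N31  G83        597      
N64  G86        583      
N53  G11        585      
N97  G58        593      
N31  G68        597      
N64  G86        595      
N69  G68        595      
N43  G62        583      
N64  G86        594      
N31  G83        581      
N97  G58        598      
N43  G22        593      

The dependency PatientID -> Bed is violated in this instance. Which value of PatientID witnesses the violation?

PatientID=G83: 2 rows → Bed = N31, N31 ✓
PatientID=G86: 3 rows → Bed = N64, N64, N64 ✓
PatientID=G11: 1 row → Bed = N53 ✓
PatientID=G58: 2 rows → Bed = N97, N97 ✓
PatientID=G68: 2 rows → Bed takes values {N31, N69} — violation
PatientID=G62: 1 row → Bed = N43 ✓
PatientID=G22: 1 row → Bed = N43 ✓
The only PatientID value with inconsistent Bed is PatientID=G68.

G68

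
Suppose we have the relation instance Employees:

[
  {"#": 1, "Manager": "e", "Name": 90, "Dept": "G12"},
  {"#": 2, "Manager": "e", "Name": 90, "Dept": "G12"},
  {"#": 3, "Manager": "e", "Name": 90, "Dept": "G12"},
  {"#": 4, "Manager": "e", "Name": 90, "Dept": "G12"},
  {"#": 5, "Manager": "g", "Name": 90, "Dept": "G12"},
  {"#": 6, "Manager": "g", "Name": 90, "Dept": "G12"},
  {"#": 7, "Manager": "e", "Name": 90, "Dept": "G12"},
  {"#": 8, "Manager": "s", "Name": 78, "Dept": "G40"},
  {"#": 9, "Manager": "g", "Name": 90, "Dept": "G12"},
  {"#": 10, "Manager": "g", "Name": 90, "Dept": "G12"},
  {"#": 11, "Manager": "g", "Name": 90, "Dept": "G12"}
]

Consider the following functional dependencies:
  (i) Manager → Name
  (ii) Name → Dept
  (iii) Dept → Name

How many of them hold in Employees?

3

(i) Manager → Name: every LHS value maps to a single RHS value — holds.
(ii) Name → Dept: every LHS value maps to a single RHS value — holds.
(iii) Dept → Name: every LHS value maps to a single RHS value — holds.
3 of the 3 dependencies hold.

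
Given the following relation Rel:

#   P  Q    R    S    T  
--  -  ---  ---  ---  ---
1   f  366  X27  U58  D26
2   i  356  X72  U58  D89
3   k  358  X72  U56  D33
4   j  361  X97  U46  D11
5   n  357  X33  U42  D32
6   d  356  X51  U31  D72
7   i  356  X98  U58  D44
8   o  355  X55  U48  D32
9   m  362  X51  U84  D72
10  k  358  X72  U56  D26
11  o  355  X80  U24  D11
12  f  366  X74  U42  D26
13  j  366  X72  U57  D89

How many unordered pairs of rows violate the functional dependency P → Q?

P=f: all 2 rows agree on Q — 0 pairs.
P=i: all 2 rows agree on Q — 0 pairs.
P=k: all 2 rows agree on Q — 0 pairs.
P=j: violating pairs (4,13) — 1 pair.
P=o: all 2 rows agree on Q — 0 pairs.

1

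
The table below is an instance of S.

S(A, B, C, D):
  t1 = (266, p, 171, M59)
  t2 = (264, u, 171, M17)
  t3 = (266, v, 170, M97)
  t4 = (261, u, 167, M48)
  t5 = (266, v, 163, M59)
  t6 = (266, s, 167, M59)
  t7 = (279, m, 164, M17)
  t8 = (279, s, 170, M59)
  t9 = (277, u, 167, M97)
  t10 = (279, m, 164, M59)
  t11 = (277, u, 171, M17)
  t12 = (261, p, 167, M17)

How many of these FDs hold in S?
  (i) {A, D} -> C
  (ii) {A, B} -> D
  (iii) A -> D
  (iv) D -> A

0

(i) {A, D} -> C: (A=266, D=M59): rows 1, 5, 6 → C takes values {171, 163, 167} — violation; (A=279, D=M59): rows 8, 10 → C takes values {170, 164} — violation — fails.
(ii) {A, B} -> D: (A=266, B=v): rows 3, 5 → D takes values {M97, M59} — violation; (A=279, B=m): rows 7, 10 → D takes values {M17, M59} — violation; (A=277, B=u): rows 9, 11 → D takes values {M97, M17} — violation — fails.
(iii) A -> D: A=266: rows 1, 3, 5, 6 → D takes values {M59, M97} — violation; A=261: rows 4, 12 → D takes values {M48, M17} — violation; A=279: rows 7, 8, 10 → D takes values {M17, M59} — violation; A=277: rows 9, 11 → D takes values {M97, M17} — violation — fails.
(iv) D -> A: D=M59: rows 1, 5, 6, 8, 10 → A takes values {266, 279} — violation; D=M17: rows 2, 7, 11, 12 → A takes values {264, 279, 277, 261} — violation; D=M97: rows 3, 9 → A takes values {266, 277} — violation — fails.
None of the 4 dependencies hold.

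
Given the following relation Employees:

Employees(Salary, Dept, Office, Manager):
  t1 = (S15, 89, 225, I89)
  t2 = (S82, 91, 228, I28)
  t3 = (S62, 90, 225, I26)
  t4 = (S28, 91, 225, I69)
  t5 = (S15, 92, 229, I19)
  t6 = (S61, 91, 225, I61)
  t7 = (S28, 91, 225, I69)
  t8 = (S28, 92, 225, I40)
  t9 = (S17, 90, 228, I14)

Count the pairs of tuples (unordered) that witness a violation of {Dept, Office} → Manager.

2

(Dept=91, Office=225): violating pairs (4,6), (6,7) — 2 pairs.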